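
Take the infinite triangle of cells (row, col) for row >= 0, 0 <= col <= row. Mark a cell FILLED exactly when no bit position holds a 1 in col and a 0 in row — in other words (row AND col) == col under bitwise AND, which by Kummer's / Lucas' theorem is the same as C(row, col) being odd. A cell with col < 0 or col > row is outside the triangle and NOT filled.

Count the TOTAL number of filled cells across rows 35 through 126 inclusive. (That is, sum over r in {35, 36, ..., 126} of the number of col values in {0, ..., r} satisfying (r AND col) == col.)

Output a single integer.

r35=100011 pc3: +8 =8
r36=100100 pc2: +4 =12
r37=100101 pc3: +8 =20
r38=100110 pc3: +8 =28
r39=100111 pc4: +16 =44
r40=101000 pc2: +4 =48
r41=101001 pc3: +8 =56
r42=101010 pc3: +8 =64
r43=101011 pc4: +16 =80
r44=101100 pc3: +8 =88
r45=101101 pc4: +16 =104
r46=101110 pc4: +16 =120
r47=101111 pc5: +32 =152
r48=110000 pc2: +4 =156
r49=110001 pc3: +8 =164
r50=110010 pc3: +8 =172
r51=110011 pc4: +16 =188
r52=110100 pc3: +8 =196
r53=110101 pc4: +16 =212
r54=110110 pc4: +16 =228
r55=110111 pc5: +32 =260
r56=111000 pc3: +8 =268
r57=111001 pc4: +16 =284
r58=111010 pc4: +16 =300
r59=111011 pc5: +32 =332
r60=111100 pc4: +16 =348
r61=111101 pc5: +32 =380
r62=111110 pc5: +32 =412
r63=111111 pc6: +64 =476
r64=1000000 pc1: +2 =478
r65=1000001 pc2: +4 =482
r66=1000010 pc2: +4 =486
r67=1000011 pc3: +8 =494
r68=1000100 pc2: +4 =498
r69=1000101 pc3: +8 =506
r70=1000110 pc3: +8 =514
r71=1000111 pc4: +16 =530
r72=1001000 pc2: +4 =534
r73=1001001 pc3: +8 =542
r74=1001010 pc3: +8 =550
r75=1001011 pc4: +16 =566
r76=1001100 pc3: +8 =574
r77=1001101 pc4: +16 =590
r78=1001110 pc4: +16 =606
r79=1001111 pc5: +32 =638
r80=1010000 pc2: +4 =642
r81=1010001 pc3: +8 =650
r82=1010010 pc3: +8 =658
r83=1010011 pc4: +16 =674
r84=1010100 pc3: +8 =682
r85=1010101 pc4: +16 =698
r86=1010110 pc4: +16 =714
r87=1010111 pc5: +32 =746
r88=1011000 pc3: +8 =754
r89=1011001 pc4: +16 =770
r90=1011010 pc4: +16 =786
r91=1011011 pc5: +32 =818
r92=1011100 pc4: +16 =834
r93=1011101 pc5: +32 =866
r94=1011110 pc5: +32 =898
r95=1011111 pc6: +64 =962
r96=1100000 pc2: +4 =966
r97=1100001 pc3: +8 =974
r98=1100010 pc3: +8 =982
r99=1100011 pc4: +16 =998
r100=1100100 pc3: +8 =1006
r101=1100101 pc4: +16 =1022
r102=1100110 pc4: +16 =1038
r103=1100111 pc5: +32 =1070
r104=1101000 pc3: +8 =1078
r105=1101001 pc4: +16 =1094
r106=1101010 pc4: +16 =1110
r107=1101011 pc5: +32 =1142
r108=1101100 pc4: +16 =1158
r109=1101101 pc5: +32 =1190
r110=1101110 pc5: +32 =1222
r111=1101111 pc6: +64 =1286
r112=1110000 pc3: +8 =1294
r113=1110001 pc4: +16 =1310
r114=1110010 pc4: +16 =1326
r115=1110011 pc5: +32 =1358
r116=1110100 pc4: +16 =1374
r117=1110101 pc5: +32 =1406
r118=1110110 pc5: +32 =1438
r119=1110111 pc6: +64 =1502
r120=1111000 pc4: +16 =1518
r121=1111001 pc5: +32 =1550
r122=1111010 pc5: +32 =1582
r123=1111011 pc6: +64 =1646
r124=1111100 pc5: +32 =1678
r125=1111101 pc6: +64 =1742
r126=1111110 pc6: +64 =1806

Answer: 1806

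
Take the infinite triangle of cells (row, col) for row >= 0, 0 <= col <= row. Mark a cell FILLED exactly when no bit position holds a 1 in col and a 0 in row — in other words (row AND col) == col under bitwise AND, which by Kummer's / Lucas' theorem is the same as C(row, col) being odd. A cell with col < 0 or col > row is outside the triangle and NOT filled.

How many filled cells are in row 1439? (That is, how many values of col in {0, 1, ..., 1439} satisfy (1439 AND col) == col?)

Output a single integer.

1439 in binary = 10110011111
popcount(1439) = number of 1-bits in 10110011111 = 8
A col c satisfies (1439 AND c) == c iff every set bit of c is also set in 1439; each of the 8 set bits of 1439 can independently be on or off in c.
count = 2^8 = 256

Answer: 256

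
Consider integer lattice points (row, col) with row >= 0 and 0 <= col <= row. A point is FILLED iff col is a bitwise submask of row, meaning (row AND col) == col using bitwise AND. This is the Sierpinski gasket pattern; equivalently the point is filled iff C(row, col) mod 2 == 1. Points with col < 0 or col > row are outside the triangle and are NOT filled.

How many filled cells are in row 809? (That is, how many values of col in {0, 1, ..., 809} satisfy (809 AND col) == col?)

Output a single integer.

809 in binary = 1100101001
popcount(809) = number of 1-bits in 1100101001 = 5
A col c satisfies (809 AND c) == c iff every set bit of c is also set in 809; each of the 5 set bits of 809 can independently be on or off in c.
count = 2^5 = 32

Answer: 32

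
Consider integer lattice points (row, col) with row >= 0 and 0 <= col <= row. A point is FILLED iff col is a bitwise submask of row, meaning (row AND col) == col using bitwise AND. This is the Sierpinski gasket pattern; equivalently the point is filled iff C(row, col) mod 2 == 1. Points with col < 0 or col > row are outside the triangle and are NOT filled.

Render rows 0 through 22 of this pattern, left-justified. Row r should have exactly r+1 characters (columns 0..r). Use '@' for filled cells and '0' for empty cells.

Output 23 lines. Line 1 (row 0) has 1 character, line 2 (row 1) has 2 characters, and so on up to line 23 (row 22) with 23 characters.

r0=0: @
r1=1: @@
r2=10: @0@
r3=11: @@@@
r4=100: @000@
r5=101: @@00@@
r6=110: @0@0@0@
r7=111: @@@@@@@@
r8=1000: @0000000@
r9=1001: @@000000@@
r10=1010: @0@00000@0@
r11=1011: @@@@0000@@@@
r12=1100: @000@000@000@
r13=1101: @@00@@00@@00@@
r14=1110: @0@0@0@0@0@0@0@
r15=1111: @@@@@@@@@@@@@@@@
r16=10000: @000000000000000@
r17=10001: @@00000000000000@@
r18=10010: @0@0000000000000@0@
r19=10011: @@@@000000000000@@@@
r20=10100: @000@00000000000@000@
r21=10101: @@00@@0000000000@@00@@
r22=10110: @0@0@0@000000000@0@0@0@

Answer: @
@@
@0@
@@@@
@000@
@@00@@
@0@0@0@
@@@@@@@@
@0000000@
@@000000@@
@0@00000@0@
@@@@0000@@@@
@000@000@000@
@@00@@00@@00@@
@0@0@0@0@0@0@0@
@@@@@@@@@@@@@@@@
@000000000000000@
@@00000000000000@@
@0@0000000000000@0@
@@@@000000000000@@@@
@000@00000000000@000@
@@00@@0000000000@@00@@
@0@0@0@000000000@0@0@0@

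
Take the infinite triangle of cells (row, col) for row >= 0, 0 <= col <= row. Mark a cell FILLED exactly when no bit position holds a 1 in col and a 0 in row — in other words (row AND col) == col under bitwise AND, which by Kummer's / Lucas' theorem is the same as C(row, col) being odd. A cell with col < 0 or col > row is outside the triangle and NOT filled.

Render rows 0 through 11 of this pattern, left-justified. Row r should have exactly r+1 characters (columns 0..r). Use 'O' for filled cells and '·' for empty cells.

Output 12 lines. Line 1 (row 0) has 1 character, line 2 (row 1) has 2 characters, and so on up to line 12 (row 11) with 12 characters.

r0=0: O
r1=1: OO
r2=10: O·O
r3=11: OOOO
r4=100: O···O
r5=101: OO··OO
r6=110: O·O·O·O
r7=111: OOOOOOOO
r8=1000: O·······O
r9=1001: OO······OO
r10=1010: O·O·····O·O
r11=1011: OOOO····OOOO

Answer: O
OO
O·O
OOOO
O···O
OO··OO
O·O·O·O
OOOOOOOO
O·······O
OO······OO
O·O·····O·O
OOOO····OOOO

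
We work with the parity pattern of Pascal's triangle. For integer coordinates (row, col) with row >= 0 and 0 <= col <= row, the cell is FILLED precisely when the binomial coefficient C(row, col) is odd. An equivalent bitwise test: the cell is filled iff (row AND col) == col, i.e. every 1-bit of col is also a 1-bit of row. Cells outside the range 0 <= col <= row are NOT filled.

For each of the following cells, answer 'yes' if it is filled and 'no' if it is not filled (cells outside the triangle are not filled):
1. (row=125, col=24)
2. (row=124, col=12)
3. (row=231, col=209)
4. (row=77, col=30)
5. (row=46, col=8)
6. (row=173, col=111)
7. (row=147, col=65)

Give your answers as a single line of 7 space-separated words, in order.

(125,24): row=0b1111101, col=0b11000, row AND col = 0b11000 = 24; 24 == 24 -> filled
(124,12): row=0b1111100, col=0b1100, row AND col = 0b1100 = 12; 12 == 12 -> filled
(231,209): row=0b11100111, col=0b11010001, row AND col = 0b11000001 = 193; 193 != 209 -> empty
(77,30): row=0b1001101, col=0b11110, row AND col = 0b1100 = 12; 12 != 30 -> empty
(46,8): row=0b101110, col=0b1000, row AND col = 0b1000 = 8; 8 == 8 -> filled
(173,111): row=0b10101101, col=0b1101111, row AND col = 0b101101 = 45; 45 != 111 -> empty
(147,65): row=0b10010011, col=0b1000001, row AND col = 0b1 = 1; 1 != 65 -> empty

Answer: yes yes no no yes no no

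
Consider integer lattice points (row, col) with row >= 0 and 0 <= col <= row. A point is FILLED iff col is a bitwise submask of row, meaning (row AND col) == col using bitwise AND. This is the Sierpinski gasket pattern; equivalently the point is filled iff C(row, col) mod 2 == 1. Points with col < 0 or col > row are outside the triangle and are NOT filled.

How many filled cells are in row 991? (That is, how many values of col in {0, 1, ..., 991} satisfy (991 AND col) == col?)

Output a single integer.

Answer: 512

Derivation:
991 in binary = 1111011111
popcount(991) = number of 1-bits in 1111011111 = 9
A col c satisfies (991 AND c) == c iff every set bit of c is also set in 991; each of the 9 set bits of 991 can independently be on or off in c.
count = 2^9 = 512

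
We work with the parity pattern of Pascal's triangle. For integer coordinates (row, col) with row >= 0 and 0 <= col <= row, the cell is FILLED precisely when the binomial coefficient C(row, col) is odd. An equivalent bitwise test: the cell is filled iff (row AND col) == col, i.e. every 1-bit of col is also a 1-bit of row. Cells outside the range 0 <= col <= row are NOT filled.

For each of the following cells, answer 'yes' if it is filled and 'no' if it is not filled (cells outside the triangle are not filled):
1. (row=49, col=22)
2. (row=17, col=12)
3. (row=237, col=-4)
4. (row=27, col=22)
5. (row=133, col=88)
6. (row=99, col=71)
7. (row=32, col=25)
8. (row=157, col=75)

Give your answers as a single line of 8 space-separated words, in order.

(49,22): row=0b110001, col=0b10110, row AND col = 0b10000 = 16; 16 != 22 -> empty
(17,12): row=0b10001, col=0b1100, row AND col = 0b0 = 0; 0 != 12 -> empty
(237,-4): col outside [0, 237] -> not filled
(27,22): row=0b11011, col=0b10110, row AND col = 0b10010 = 18; 18 != 22 -> empty
(133,88): row=0b10000101, col=0b1011000, row AND col = 0b0 = 0; 0 != 88 -> empty
(99,71): row=0b1100011, col=0b1000111, row AND col = 0b1000011 = 67; 67 != 71 -> empty
(32,25): row=0b100000, col=0b11001, row AND col = 0b0 = 0; 0 != 25 -> empty
(157,75): row=0b10011101, col=0b1001011, row AND col = 0b1001 = 9; 9 != 75 -> empty

Answer: no no no no no no no no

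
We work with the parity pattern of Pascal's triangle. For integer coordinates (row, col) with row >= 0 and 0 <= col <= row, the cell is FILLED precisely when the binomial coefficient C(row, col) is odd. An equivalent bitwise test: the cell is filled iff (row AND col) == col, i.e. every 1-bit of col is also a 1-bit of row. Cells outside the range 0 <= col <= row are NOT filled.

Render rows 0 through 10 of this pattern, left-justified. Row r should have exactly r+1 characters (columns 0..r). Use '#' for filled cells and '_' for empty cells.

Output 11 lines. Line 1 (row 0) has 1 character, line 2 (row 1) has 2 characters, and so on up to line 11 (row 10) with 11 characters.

r0=0: #
r1=1: ##
r2=10: #_#
r3=11: ####
r4=100: #___#
r5=101: ##__##
r6=110: #_#_#_#
r7=111: ########
r8=1000: #_______#
r9=1001: ##______##
r10=1010: #_#_____#_#

Answer: #
##
#_#
####
#___#
##__##
#_#_#_#
########
#_______#
##______##
#_#_____#_#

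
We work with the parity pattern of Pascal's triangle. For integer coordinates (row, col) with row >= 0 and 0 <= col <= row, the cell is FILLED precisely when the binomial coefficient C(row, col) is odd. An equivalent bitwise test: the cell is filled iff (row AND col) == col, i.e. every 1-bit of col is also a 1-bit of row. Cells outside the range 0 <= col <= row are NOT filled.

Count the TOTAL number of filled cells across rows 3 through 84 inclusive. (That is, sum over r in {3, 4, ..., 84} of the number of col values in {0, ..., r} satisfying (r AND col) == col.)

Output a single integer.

Answer: 930

Derivation:
r3=11 pc2: +4 =4
r4=100 pc1: +2 =6
r5=101 pc2: +4 =10
r6=110 pc2: +4 =14
r7=111 pc3: +8 =22
r8=1000 pc1: +2 =24
r9=1001 pc2: +4 =28
r10=1010 pc2: +4 =32
r11=1011 pc3: +8 =40
r12=1100 pc2: +4 =44
r13=1101 pc3: +8 =52
r14=1110 pc3: +8 =60
r15=1111 pc4: +16 =76
r16=10000 pc1: +2 =78
r17=10001 pc2: +4 =82
r18=10010 pc2: +4 =86
r19=10011 pc3: +8 =94
r20=10100 pc2: +4 =98
r21=10101 pc3: +8 =106
r22=10110 pc3: +8 =114
r23=10111 pc4: +16 =130
r24=11000 pc2: +4 =134
r25=11001 pc3: +8 =142
r26=11010 pc3: +8 =150
r27=11011 pc4: +16 =166
r28=11100 pc3: +8 =174
r29=11101 pc4: +16 =190
r30=11110 pc4: +16 =206
r31=11111 pc5: +32 =238
r32=100000 pc1: +2 =240
r33=100001 pc2: +4 =244
r34=100010 pc2: +4 =248
r35=100011 pc3: +8 =256
r36=100100 pc2: +4 =260
r37=100101 pc3: +8 =268
r38=100110 pc3: +8 =276
r39=100111 pc4: +16 =292
r40=101000 pc2: +4 =296
r41=101001 pc3: +8 =304
r42=101010 pc3: +8 =312
r43=101011 pc4: +16 =328
r44=101100 pc3: +8 =336
r45=101101 pc4: +16 =352
r46=101110 pc4: +16 =368
r47=101111 pc5: +32 =400
r48=110000 pc2: +4 =404
r49=110001 pc3: +8 =412
r50=110010 pc3: +8 =420
r51=110011 pc4: +16 =436
r52=110100 pc3: +8 =444
r53=110101 pc4: +16 =460
r54=110110 pc4: +16 =476
r55=110111 pc5: +32 =508
r56=111000 pc3: +8 =516
r57=111001 pc4: +16 =532
r58=111010 pc4: +16 =548
r59=111011 pc5: +32 =580
r60=111100 pc4: +16 =596
r61=111101 pc5: +32 =628
r62=111110 pc5: +32 =660
r63=111111 pc6: +64 =724
r64=1000000 pc1: +2 =726
r65=1000001 pc2: +4 =730
r66=1000010 pc2: +4 =734
r67=1000011 pc3: +8 =742
r68=1000100 pc2: +4 =746
r69=1000101 pc3: +8 =754
r70=1000110 pc3: +8 =762
r71=1000111 pc4: +16 =778
r72=1001000 pc2: +4 =782
r73=1001001 pc3: +8 =790
r74=1001010 pc3: +8 =798
r75=1001011 pc4: +16 =814
r76=1001100 pc3: +8 =822
r77=1001101 pc4: +16 =838
r78=1001110 pc4: +16 =854
r79=1001111 pc5: +32 =886
r80=1010000 pc2: +4 =890
r81=1010001 pc3: +8 =898
r82=1010010 pc3: +8 =906
r83=1010011 pc4: +16 =922
r84=1010100 pc3: +8 =930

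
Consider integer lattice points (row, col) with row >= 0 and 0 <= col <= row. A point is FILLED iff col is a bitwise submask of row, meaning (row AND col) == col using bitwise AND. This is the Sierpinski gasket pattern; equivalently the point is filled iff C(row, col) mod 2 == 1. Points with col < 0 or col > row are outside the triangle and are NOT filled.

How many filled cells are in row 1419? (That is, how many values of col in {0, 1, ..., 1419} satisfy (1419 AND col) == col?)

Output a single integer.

Answer: 64

Derivation:
1419 in binary = 10110001011
popcount(1419) = number of 1-bits in 10110001011 = 6
A col c satisfies (1419 AND c) == c iff every set bit of c is also set in 1419; each of the 6 set bits of 1419 can independently be on or off in c.
count = 2^6 = 64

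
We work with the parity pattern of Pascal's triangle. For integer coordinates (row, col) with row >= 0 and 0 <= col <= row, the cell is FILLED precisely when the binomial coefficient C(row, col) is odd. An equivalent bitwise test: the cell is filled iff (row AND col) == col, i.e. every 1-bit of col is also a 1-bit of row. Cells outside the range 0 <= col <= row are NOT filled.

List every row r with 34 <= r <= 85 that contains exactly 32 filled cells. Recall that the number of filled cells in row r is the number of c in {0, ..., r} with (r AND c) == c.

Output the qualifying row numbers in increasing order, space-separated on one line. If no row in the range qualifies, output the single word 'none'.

Row r has 2^popcount(r) filled cells, so we need popcount(r) = log2(32) = 5.
Scan r = 34..85 and keep those with exactly 5 one-bits:
r=34=100010 popcount=2 -> skip
r=35=100011 popcount=3 -> skip
r=36=100100 popcount=2 -> skip
r=37=100101 popcount=3 -> skip
r=38=100110 popcount=3 -> skip
r=39=100111 popcount=4 -> skip
r=40=101000 popcount=2 -> skip
r=41=101001 popcount=3 -> skip
r=42=101010 popcount=3 -> skip
r=43=101011 popcount=4 -> skip
r=44=101100 popcount=3 -> skip
r=45=101101 popcount=4 -> skip
r=46=101110 popcount=4 -> skip
r=47=101111 popcount=5 -> KEEP
r=48=110000 popcount=2 -> skip
r=49=110001 popcount=3 -> skip
r=50=110010 popcount=3 -> skip
r=51=110011 popcount=4 -> skip
r=52=110100 popcount=3 -> skip
r=53=110101 popcount=4 -> skip
r=54=110110 popcount=4 -> skip
r=55=110111 popcount=5 -> KEEP
r=56=111000 popcount=3 -> skip
r=57=111001 popcount=4 -> skip
r=58=111010 popcount=4 -> skip
r=59=111011 popcount=5 -> KEEP
r=60=111100 popcount=4 -> skip
r=61=111101 popcount=5 -> KEEP
r=62=111110 popcount=5 -> KEEP
r=63=111111 popcount=6 -> skip
r=64=1000000 popcount=1 -> skip
r=65=1000001 popcount=2 -> skip
r=66=1000010 popcount=2 -> skip
r=67=1000011 popcount=3 -> skip
r=68=1000100 popcount=2 -> skip
r=69=1000101 popcount=3 -> skip
r=70=1000110 popcount=3 -> skip
r=71=1000111 popcount=4 -> skip
r=72=1001000 popcount=2 -> skip
r=73=1001001 popcount=3 -> skip
r=74=1001010 popcount=3 -> skip
r=75=1001011 popcount=4 -> skip
r=76=1001100 popcount=3 -> skip
r=77=1001101 popcount=4 -> skip
r=78=1001110 popcount=4 -> skip
r=79=1001111 popcount=5 -> KEEP
r=80=1010000 popcount=2 -> skip
r=81=1010001 popcount=3 -> skip
r=82=1010010 popcount=3 -> skip
r=83=1010011 popcount=4 -> skip
r=84=1010100 popcount=3 -> skip
r=85=1010101 popcount=4 -> skip
Kept rows: 47 55 59 61 62 79

Answer: 47 55 59 61 62 79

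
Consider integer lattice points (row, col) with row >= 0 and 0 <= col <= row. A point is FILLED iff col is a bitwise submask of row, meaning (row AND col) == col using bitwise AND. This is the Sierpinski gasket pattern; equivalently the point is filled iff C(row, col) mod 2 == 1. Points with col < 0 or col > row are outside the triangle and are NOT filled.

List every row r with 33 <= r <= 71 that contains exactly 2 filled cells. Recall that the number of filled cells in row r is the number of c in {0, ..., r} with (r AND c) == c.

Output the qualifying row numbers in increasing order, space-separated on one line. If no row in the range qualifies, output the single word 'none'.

Answer: 64

Derivation:
Row r has 2^popcount(r) filled cells, so we need popcount(r) = log2(2) = 1.
Scan r = 33..71 and keep those with exactly 1 one-bits:
r=33=100001 popcount=2 -> skip
r=34=100010 popcount=2 -> skip
r=35=100011 popcount=3 -> skip
r=36=100100 popcount=2 -> skip
r=37=100101 popcount=3 -> skip
r=38=100110 popcount=3 -> skip
r=39=100111 popcount=4 -> skip
r=40=101000 popcount=2 -> skip
r=41=101001 popcount=3 -> skip
r=42=101010 popcount=3 -> skip
r=43=101011 popcount=4 -> skip
r=44=101100 popcount=3 -> skip
r=45=101101 popcount=4 -> skip
r=46=101110 popcount=4 -> skip
r=47=101111 popcount=5 -> skip
r=48=110000 popcount=2 -> skip
r=49=110001 popcount=3 -> skip
r=50=110010 popcount=3 -> skip
r=51=110011 popcount=4 -> skip
r=52=110100 popcount=3 -> skip
r=53=110101 popcount=4 -> skip
r=54=110110 popcount=4 -> skip
r=55=110111 popcount=5 -> skip
r=56=111000 popcount=3 -> skip
r=57=111001 popcount=4 -> skip
r=58=111010 popcount=4 -> skip
r=59=111011 popcount=5 -> skip
r=60=111100 popcount=4 -> skip
r=61=111101 popcount=5 -> skip
r=62=111110 popcount=5 -> skip
r=63=111111 popcount=6 -> skip
r=64=1000000 popcount=1 -> KEEP
r=65=1000001 popcount=2 -> skip
r=66=1000010 popcount=2 -> skip
r=67=1000011 popcount=3 -> skip
r=68=1000100 popcount=2 -> skip
r=69=1000101 popcount=3 -> skip
r=70=1000110 popcount=3 -> skip
r=71=1000111 popcount=4 -> skip
Kept rows: 64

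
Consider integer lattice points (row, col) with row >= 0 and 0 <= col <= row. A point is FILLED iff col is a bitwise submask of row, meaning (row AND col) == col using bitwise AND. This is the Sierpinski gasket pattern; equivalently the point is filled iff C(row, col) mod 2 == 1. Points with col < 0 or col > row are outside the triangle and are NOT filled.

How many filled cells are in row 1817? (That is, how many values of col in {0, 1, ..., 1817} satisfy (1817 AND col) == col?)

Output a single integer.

Answer: 64

Derivation:
1817 in binary = 11100011001
popcount(1817) = number of 1-bits in 11100011001 = 6
A col c satisfies (1817 AND c) == c iff every set bit of c is also set in 1817; each of the 6 set bits of 1817 can independently be on or off in c.
count = 2^6 = 64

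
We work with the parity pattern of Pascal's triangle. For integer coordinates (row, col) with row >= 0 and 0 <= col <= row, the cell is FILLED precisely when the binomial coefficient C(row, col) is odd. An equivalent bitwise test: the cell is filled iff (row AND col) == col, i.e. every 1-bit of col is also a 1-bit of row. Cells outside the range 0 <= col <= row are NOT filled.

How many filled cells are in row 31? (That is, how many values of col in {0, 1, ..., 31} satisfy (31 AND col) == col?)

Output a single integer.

31 in binary = 11111
popcount(31) = number of 1-bits in 11111 = 5
A col c satisfies (31 AND c) == c iff every set bit of c is also set in 31; each of the 5 set bits of 31 can independently be on or off in c.
count = 2^5 = 32

Answer: 32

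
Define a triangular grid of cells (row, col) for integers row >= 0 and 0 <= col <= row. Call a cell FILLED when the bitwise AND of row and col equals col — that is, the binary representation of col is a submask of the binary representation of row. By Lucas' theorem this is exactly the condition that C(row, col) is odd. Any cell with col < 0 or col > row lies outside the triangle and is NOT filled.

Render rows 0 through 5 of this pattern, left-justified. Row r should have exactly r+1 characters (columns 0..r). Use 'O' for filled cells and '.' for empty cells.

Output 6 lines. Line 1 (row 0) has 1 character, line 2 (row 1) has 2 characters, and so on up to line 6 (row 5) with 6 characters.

Answer: O
OO
O.O
OOOO
O...O
OO..OO

Derivation:
r0=0: O
r1=1: OO
r2=10: O.O
r3=11: OOOO
r4=100: O...O
r5=101: OO..OO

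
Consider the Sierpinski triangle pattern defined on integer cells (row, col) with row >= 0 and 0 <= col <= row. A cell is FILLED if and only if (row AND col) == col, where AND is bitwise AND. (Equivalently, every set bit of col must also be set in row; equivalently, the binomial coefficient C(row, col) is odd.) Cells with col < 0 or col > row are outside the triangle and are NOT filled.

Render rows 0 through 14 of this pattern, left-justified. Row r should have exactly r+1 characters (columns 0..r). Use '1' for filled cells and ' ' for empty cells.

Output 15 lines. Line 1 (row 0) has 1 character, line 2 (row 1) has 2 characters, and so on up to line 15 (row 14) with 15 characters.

r0=0: 1
r1=1: 11
r2=10: 1 1
r3=11: 1111
r4=100: 1   1
r5=101: 11  11
r6=110: 1 1 1 1
r7=111: 11111111
r8=1000: 1       1
r9=1001: 11      11
r10=1010: 1 1     1 1
r11=1011: 1111    1111
r12=1100: 1   1   1   1
r13=1101: 11  11  11  11
r14=1110: 1 1 1 1 1 1 1 1

Answer: 1
11
1 1
1111
1   1
11  11
1 1 1 1
11111111
1       1
11      11
1 1     1 1
1111    1111
1   1   1   1
11  11  11  11
1 1 1 1 1 1 1 1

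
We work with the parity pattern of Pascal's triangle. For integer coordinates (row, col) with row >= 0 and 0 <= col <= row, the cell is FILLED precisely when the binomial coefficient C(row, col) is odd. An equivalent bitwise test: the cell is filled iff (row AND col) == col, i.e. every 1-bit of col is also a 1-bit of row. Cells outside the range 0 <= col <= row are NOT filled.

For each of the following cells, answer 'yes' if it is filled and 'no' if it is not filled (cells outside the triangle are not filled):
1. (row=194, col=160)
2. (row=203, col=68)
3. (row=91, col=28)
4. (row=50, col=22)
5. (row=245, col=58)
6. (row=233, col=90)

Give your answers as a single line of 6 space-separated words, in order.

Answer: no no no no no no

Derivation:
(194,160): row=0b11000010, col=0b10100000, row AND col = 0b10000000 = 128; 128 != 160 -> empty
(203,68): row=0b11001011, col=0b1000100, row AND col = 0b1000000 = 64; 64 != 68 -> empty
(91,28): row=0b1011011, col=0b11100, row AND col = 0b11000 = 24; 24 != 28 -> empty
(50,22): row=0b110010, col=0b10110, row AND col = 0b10010 = 18; 18 != 22 -> empty
(245,58): row=0b11110101, col=0b111010, row AND col = 0b110000 = 48; 48 != 58 -> empty
(233,90): row=0b11101001, col=0b1011010, row AND col = 0b1001000 = 72; 72 != 90 -> empty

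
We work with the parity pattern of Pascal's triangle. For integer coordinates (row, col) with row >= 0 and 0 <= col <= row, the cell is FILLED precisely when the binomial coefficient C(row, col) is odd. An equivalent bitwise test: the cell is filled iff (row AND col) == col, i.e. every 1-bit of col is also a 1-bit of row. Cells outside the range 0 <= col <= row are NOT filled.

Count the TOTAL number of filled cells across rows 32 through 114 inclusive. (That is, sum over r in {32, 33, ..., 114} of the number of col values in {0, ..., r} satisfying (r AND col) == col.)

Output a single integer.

Answer: 1336

Derivation:
r32=100000 pc1: +2 =2
r33=100001 pc2: +4 =6
r34=100010 pc2: +4 =10
r35=100011 pc3: +8 =18
r36=100100 pc2: +4 =22
r37=100101 pc3: +8 =30
r38=100110 pc3: +8 =38
r39=100111 pc4: +16 =54
r40=101000 pc2: +4 =58
r41=101001 pc3: +8 =66
r42=101010 pc3: +8 =74
r43=101011 pc4: +16 =90
r44=101100 pc3: +8 =98
r45=101101 pc4: +16 =114
r46=101110 pc4: +16 =130
r47=101111 pc5: +32 =162
r48=110000 pc2: +4 =166
r49=110001 pc3: +8 =174
r50=110010 pc3: +8 =182
r51=110011 pc4: +16 =198
r52=110100 pc3: +8 =206
r53=110101 pc4: +16 =222
r54=110110 pc4: +16 =238
r55=110111 pc5: +32 =270
r56=111000 pc3: +8 =278
r57=111001 pc4: +16 =294
r58=111010 pc4: +16 =310
r59=111011 pc5: +32 =342
r60=111100 pc4: +16 =358
r61=111101 pc5: +32 =390
r62=111110 pc5: +32 =422
r63=111111 pc6: +64 =486
r64=1000000 pc1: +2 =488
r65=1000001 pc2: +4 =492
r66=1000010 pc2: +4 =496
r67=1000011 pc3: +8 =504
r68=1000100 pc2: +4 =508
r69=1000101 pc3: +8 =516
r70=1000110 pc3: +8 =524
r71=1000111 pc4: +16 =540
r72=1001000 pc2: +4 =544
r73=1001001 pc3: +8 =552
r74=1001010 pc3: +8 =560
r75=1001011 pc4: +16 =576
r76=1001100 pc3: +8 =584
r77=1001101 pc4: +16 =600
r78=1001110 pc4: +16 =616
r79=1001111 pc5: +32 =648
r80=1010000 pc2: +4 =652
r81=1010001 pc3: +8 =660
r82=1010010 pc3: +8 =668
r83=1010011 pc4: +16 =684
r84=1010100 pc3: +8 =692
r85=1010101 pc4: +16 =708
r86=1010110 pc4: +16 =724
r87=1010111 pc5: +32 =756
r88=1011000 pc3: +8 =764
r89=1011001 pc4: +16 =780
r90=1011010 pc4: +16 =796
r91=1011011 pc5: +32 =828
r92=1011100 pc4: +16 =844
r93=1011101 pc5: +32 =876
r94=1011110 pc5: +32 =908
r95=1011111 pc6: +64 =972
r96=1100000 pc2: +4 =976
r97=1100001 pc3: +8 =984
r98=1100010 pc3: +8 =992
r99=1100011 pc4: +16 =1008
r100=1100100 pc3: +8 =1016
r101=1100101 pc4: +16 =1032
r102=1100110 pc4: +16 =1048
r103=1100111 pc5: +32 =1080
r104=1101000 pc3: +8 =1088
r105=1101001 pc4: +16 =1104
r106=1101010 pc4: +16 =1120
r107=1101011 pc5: +32 =1152
r108=1101100 pc4: +16 =1168
r109=1101101 pc5: +32 =1200
r110=1101110 pc5: +32 =1232
r111=1101111 pc6: +64 =1296
r112=1110000 pc3: +8 =1304
r113=1110001 pc4: +16 =1320
r114=1110010 pc4: +16 =1336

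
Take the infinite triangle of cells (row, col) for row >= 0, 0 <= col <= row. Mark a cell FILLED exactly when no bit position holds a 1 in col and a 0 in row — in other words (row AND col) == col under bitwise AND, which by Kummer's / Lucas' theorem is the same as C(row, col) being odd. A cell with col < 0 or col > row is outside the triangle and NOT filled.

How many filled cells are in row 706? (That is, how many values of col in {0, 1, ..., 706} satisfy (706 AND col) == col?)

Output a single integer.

706 in binary = 1011000010
popcount(706) = number of 1-bits in 1011000010 = 4
A col c satisfies (706 AND c) == c iff every set bit of c is also set in 706; each of the 4 set bits of 706 can independently be on or off in c.
count = 2^4 = 16

Answer: 16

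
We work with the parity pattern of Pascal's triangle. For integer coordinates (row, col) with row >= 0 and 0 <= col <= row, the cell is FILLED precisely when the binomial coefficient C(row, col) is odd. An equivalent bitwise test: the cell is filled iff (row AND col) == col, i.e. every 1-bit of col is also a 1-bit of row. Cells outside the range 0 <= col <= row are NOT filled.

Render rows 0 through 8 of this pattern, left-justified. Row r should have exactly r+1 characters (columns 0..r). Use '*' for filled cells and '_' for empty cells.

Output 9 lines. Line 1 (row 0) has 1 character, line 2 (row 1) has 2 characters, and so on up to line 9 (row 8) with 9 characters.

r0=0: *
r1=1: **
r2=10: *_*
r3=11: ****
r4=100: *___*
r5=101: **__**
r6=110: *_*_*_*
r7=111: ********
r8=1000: *_______*

Answer: *
**
*_*
****
*___*
**__**
*_*_*_*
********
*_______*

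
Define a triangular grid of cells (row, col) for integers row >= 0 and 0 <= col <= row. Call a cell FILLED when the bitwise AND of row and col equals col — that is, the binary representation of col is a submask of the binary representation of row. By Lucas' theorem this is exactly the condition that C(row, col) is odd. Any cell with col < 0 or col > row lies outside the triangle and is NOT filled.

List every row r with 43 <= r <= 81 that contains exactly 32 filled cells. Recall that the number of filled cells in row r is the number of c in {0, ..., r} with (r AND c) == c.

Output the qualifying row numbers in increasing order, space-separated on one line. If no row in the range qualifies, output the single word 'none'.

Row r has 2^popcount(r) filled cells, so we need popcount(r) = log2(32) = 5.
Scan r = 43..81 and keep those with exactly 5 one-bits:
r=43=101011 popcount=4 -> skip
r=44=101100 popcount=3 -> skip
r=45=101101 popcount=4 -> skip
r=46=101110 popcount=4 -> skip
r=47=101111 popcount=5 -> KEEP
r=48=110000 popcount=2 -> skip
r=49=110001 popcount=3 -> skip
r=50=110010 popcount=3 -> skip
r=51=110011 popcount=4 -> skip
r=52=110100 popcount=3 -> skip
r=53=110101 popcount=4 -> skip
r=54=110110 popcount=4 -> skip
r=55=110111 popcount=5 -> KEEP
r=56=111000 popcount=3 -> skip
r=57=111001 popcount=4 -> skip
r=58=111010 popcount=4 -> skip
r=59=111011 popcount=5 -> KEEP
r=60=111100 popcount=4 -> skip
r=61=111101 popcount=5 -> KEEP
r=62=111110 popcount=5 -> KEEP
r=63=111111 popcount=6 -> skip
r=64=1000000 popcount=1 -> skip
r=65=1000001 popcount=2 -> skip
r=66=1000010 popcount=2 -> skip
r=67=1000011 popcount=3 -> skip
r=68=1000100 popcount=2 -> skip
r=69=1000101 popcount=3 -> skip
r=70=1000110 popcount=3 -> skip
r=71=1000111 popcount=4 -> skip
r=72=1001000 popcount=2 -> skip
r=73=1001001 popcount=3 -> skip
r=74=1001010 popcount=3 -> skip
r=75=1001011 popcount=4 -> skip
r=76=1001100 popcount=3 -> skip
r=77=1001101 popcount=4 -> skip
r=78=1001110 popcount=4 -> skip
r=79=1001111 popcount=5 -> KEEP
r=80=1010000 popcount=2 -> skip
r=81=1010001 popcount=3 -> skip
Kept rows: 47 55 59 61 62 79

Answer: 47 55 59 61 62 79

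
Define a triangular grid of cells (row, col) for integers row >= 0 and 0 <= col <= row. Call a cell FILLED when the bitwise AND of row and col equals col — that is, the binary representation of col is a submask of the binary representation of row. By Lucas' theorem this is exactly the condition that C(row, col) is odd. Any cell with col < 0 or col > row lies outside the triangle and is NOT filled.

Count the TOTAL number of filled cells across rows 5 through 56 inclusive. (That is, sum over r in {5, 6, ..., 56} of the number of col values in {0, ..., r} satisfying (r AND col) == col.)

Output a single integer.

Answer: 510

Derivation:
r5=101 pc2: +4 =4
r6=110 pc2: +4 =8
r7=111 pc3: +8 =16
r8=1000 pc1: +2 =18
r9=1001 pc2: +4 =22
r10=1010 pc2: +4 =26
r11=1011 pc3: +8 =34
r12=1100 pc2: +4 =38
r13=1101 pc3: +8 =46
r14=1110 pc3: +8 =54
r15=1111 pc4: +16 =70
r16=10000 pc1: +2 =72
r17=10001 pc2: +4 =76
r18=10010 pc2: +4 =80
r19=10011 pc3: +8 =88
r20=10100 pc2: +4 =92
r21=10101 pc3: +8 =100
r22=10110 pc3: +8 =108
r23=10111 pc4: +16 =124
r24=11000 pc2: +4 =128
r25=11001 pc3: +8 =136
r26=11010 pc3: +8 =144
r27=11011 pc4: +16 =160
r28=11100 pc3: +8 =168
r29=11101 pc4: +16 =184
r30=11110 pc4: +16 =200
r31=11111 pc5: +32 =232
r32=100000 pc1: +2 =234
r33=100001 pc2: +4 =238
r34=100010 pc2: +4 =242
r35=100011 pc3: +8 =250
r36=100100 pc2: +4 =254
r37=100101 pc3: +8 =262
r38=100110 pc3: +8 =270
r39=100111 pc4: +16 =286
r40=101000 pc2: +4 =290
r41=101001 pc3: +8 =298
r42=101010 pc3: +8 =306
r43=101011 pc4: +16 =322
r44=101100 pc3: +8 =330
r45=101101 pc4: +16 =346
r46=101110 pc4: +16 =362
r47=101111 pc5: +32 =394
r48=110000 pc2: +4 =398
r49=110001 pc3: +8 =406
r50=110010 pc3: +8 =414
r51=110011 pc4: +16 =430
r52=110100 pc3: +8 =438
r53=110101 pc4: +16 =454
r54=110110 pc4: +16 =470
r55=110111 pc5: +32 =502
r56=111000 pc3: +8 =510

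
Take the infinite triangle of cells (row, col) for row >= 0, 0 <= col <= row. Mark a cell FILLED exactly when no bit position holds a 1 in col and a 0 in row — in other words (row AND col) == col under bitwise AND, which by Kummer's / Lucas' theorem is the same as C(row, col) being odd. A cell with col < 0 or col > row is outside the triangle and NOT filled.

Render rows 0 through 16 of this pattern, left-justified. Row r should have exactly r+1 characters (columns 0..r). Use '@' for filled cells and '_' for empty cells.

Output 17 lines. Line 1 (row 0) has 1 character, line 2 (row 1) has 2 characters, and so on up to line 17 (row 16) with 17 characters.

r0=0: @
r1=1: @@
r2=10: @_@
r3=11: @@@@
r4=100: @___@
r5=101: @@__@@
r6=110: @_@_@_@
r7=111: @@@@@@@@
r8=1000: @_______@
r9=1001: @@______@@
r10=1010: @_@_____@_@
r11=1011: @@@@____@@@@
r12=1100: @___@___@___@
r13=1101: @@__@@__@@__@@
r14=1110: @_@_@_@_@_@_@_@
r15=1111: @@@@@@@@@@@@@@@@
r16=10000: @_______________@

Answer: @
@@
@_@
@@@@
@___@
@@__@@
@_@_@_@
@@@@@@@@
@_______@
@@______@@
@_@_____@_@
@@@@____@@@@
@___@___@___@
@@__@@__@@__@@
@_@_@_@_@_@_@_@
@@@@@@@@@@@@@@@@
@_______________@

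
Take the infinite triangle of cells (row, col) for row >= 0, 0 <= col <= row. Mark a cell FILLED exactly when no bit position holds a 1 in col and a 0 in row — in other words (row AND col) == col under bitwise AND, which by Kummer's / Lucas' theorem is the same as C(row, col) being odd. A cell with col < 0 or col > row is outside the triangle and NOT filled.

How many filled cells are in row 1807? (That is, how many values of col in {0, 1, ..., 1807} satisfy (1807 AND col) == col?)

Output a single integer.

Answer: 128

Derivation:
1807 in binary = 11100001111
popcount(1807) = number of 1-bits in 11100001111 = 7
A col c satisfies (1807 AND c) == c iff every set bit of c is also set in 1807; each of the 7 set bits of 1807 can independently be on or off in c.
count = 2^7 = 128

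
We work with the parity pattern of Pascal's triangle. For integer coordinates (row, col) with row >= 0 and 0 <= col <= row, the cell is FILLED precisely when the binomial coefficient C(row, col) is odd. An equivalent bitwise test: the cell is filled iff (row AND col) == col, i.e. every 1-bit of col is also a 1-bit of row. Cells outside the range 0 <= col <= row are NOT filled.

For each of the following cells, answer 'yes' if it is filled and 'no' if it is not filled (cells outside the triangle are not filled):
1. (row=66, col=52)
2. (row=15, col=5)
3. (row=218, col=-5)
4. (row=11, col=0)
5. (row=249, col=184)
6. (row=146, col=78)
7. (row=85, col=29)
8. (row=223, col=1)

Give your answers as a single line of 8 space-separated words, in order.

Answer: no yes no yes yes no no yes

Derivation:
(66,52): row=0b1000010, col=0b110100, row AND col = 0b0 = 0; 0 != 52 -> empty
(15,5): row=0b1111, col=0b101, row AND col = 0b101 = 5; 5 == 5 -> filled
(218,-5): col outside [0, 218] -> not filled
(11,0): row=0b1011, col=0b0, row AND col = 0b0 = 0; 0 == 0 -> filled
(249,184): row=0b11111001, col=0b10111000, row AND col = 0b10111000 = 184; 184 == 184 -> filled
(146,78): row=0b10010010, col=0b1001110, row AND col = 0b10 = 2; 2 != 78 -> empty
(85,29): row=0b1010101, col=0b11101, row AND col = 0b10101 = 21; 21 != 29 -> empty
(223,1): row=0b11011111, col=0b1, row AND col = 0b1 = 1; 1 == 1 -> filled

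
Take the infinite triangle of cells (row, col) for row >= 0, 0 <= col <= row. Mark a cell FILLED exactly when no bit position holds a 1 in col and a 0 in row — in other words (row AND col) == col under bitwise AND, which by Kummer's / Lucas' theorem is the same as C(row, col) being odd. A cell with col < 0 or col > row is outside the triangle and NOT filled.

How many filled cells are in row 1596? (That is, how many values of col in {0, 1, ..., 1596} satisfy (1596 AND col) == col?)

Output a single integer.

1596 in binary = 11000111100
popcount(1596) = number of 1-bits in 11000111100 = 6
A col c satisfies (1596 AND c) == c iff every set bit of c is also set in 1596; each of the 6 set bits of 1596 can independently be on or off in c.
count = 2^6 = 64

Answer: 64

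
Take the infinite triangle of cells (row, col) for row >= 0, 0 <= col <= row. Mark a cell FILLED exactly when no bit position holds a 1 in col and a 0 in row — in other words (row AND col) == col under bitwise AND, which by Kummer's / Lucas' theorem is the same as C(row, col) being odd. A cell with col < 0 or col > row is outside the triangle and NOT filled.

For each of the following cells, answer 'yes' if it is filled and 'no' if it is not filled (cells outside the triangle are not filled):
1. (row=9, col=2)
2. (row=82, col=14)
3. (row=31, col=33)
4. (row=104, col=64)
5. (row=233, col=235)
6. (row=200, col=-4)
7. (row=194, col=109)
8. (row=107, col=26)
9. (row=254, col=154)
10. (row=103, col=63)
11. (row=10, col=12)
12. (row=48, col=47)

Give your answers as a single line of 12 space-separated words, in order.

Answer: no no no yes no no no no yes no no no

Derivation:
(9,2): row=0b1001, col=0b10, row AND col = 0b0 = 0; 0 != 2 -> empty
(82,14): row=0b1010010, col=0b1110, row AND col = 0b10 = 2; 2 != 14 -> empty
(31,33): col outside [0, 31] -> not filled
(104,64): row=0b1101000, col=0b1000000, row AND col = 0b1000000 = 64; 64 == 64 -> filled
(233,235): col outside [0, 233] -> not filled
(200,-4): col outside [0, 200] -> not filled
(194,109): row=0b11000010, col=0b1101101, row AND col = 0b1000000 = 64; 64 != 109 -> empty
(107,26): row=0b1101011, col=0b11010, row AND col = 0b1010 = 10; 10 != 26 -> empty
(254,154): row=0b11111110, col=0b10011010, row AND col = 0b10011010 = 154; 154 == 154 -> filled
(103,63): row=0b1100111, col=0b111111, row AND col = 0b100111 = 39; 39 != 63 -> empty
(10,12): col outside [0, 10] -> not filled
(48,47): row=0b110000, col=0b101111, row AND col = 0b100000 = 32; 32 != 47 -> empty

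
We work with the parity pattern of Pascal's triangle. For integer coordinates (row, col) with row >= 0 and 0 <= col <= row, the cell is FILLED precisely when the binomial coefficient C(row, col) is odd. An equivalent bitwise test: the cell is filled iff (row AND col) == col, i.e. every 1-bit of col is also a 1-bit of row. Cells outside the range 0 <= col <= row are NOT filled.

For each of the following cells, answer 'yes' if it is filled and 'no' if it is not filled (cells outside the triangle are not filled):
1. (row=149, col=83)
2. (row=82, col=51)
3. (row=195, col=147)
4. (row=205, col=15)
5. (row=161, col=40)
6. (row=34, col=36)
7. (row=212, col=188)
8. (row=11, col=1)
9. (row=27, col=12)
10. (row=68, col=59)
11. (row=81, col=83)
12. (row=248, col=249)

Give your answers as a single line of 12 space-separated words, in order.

Answer: no no no no no no no yes no no no no

Derivation:
(149,83): row=0b10010101, col=0b1010011, row AND col = 0b10001 = 17; 17 != 83 -> empty
(82,51): row=0b1010010, col=0b110011, row AND col = 0b10010 = 18; 18 != 51 -> empty
(195,147): row=0b11000011, col=0b10010011, row AND col = 0b10000011 = 131; 131 != 147 -> empty
(205,15): row=0b11001101, col=0b1111, row AND col = 0b1101 = 13; 13 != 15 -> empty
(161,40): row=0b10100001, col=0b101000, row AND col = 0b100000 = 32; 32 != 40 -> empty
(34,36): col outside [0, 34] -> not filled
(212,188): row=0b11010100, col=0b10111100, row AND col = 0b10010100 = 148; 148 != 188 -> empty
(11,1): row=0b1011, col=0b1, row AND col = 0b1 = 1; 1 == 1 -> filled
(27,12): row=0b11011, col=0b1100, row AND col = 0b1000 = 8; 8 != 12 -> empty
(68,59): row=0b1000100, col=0b111011, row AND col = 0b0 = 0; 0 != 59 -> empty
(81,83): col outside [0, 81] -> not filled
(248,249): col outside [0, 248] -> not filled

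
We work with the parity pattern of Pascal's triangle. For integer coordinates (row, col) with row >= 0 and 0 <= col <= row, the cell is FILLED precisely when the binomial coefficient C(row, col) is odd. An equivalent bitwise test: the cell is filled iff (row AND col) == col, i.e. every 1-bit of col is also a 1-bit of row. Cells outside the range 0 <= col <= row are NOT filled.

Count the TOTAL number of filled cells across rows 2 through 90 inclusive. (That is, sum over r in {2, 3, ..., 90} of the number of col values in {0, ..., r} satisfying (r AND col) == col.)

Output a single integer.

Answer: 1036

Derivation:
r2=10 pc1: +2 =2
r3=11 pc2: +4 =6
r4=100 pc1: +2 =8
r5=101 pc2: +4 =12
r6=110 pc2: +4 =16
r7=111 pc3: +8 =24
r8=1000 pc1: +2 =26
r9=1001 pc2: +4 =30
r10=1010 pc2: +4 =34
r11=1011 pc3: +8 =42
r12=1100 pc2: +4 =46
r13=1101 pc3: +8 =54
r14=1110 pc3: +8 =62
r15=1111 pc4: +16 =78
r16=10000 pc1: +2 =80
r17=10001 pc2: +4 =84
r18=10010 pc2: +4 =88
r19=10011 pc3: +8 =96
r20=10100 pc2: +4 =100
r21=10101 pc3: +8 =108
r22=10110 pc3: +8 =116
r23=10111 pc4: +16 =132
r24=11000 pc2: +4 =136
r25=11001 pc3: +8 =144
r26=11010 pc3: +8 =152
r27=11011 pc4: +16 =168
r28=11100 pc3: +8 =176
r29=11101 pc4: +16 =192
r30=11110 pc4: +16 =208
r31=11111 pc5: +32 =240
r32=100000 pc1: +2 =242
r33=100001 pc2: +4 =246
r34=100010 pc2: +4 =250
r35=100011 pc3: +8 =258
r36=100100 pc2: +4 =262
r37=100101 pc3: +8 =270
r38=100110 pc3: +8 =278
r39=100111 pc4: +16 =294
r40=101000 pc2: +4 =298
r41=101001 pc3: +8 =306
r42=101010 pc3: +8 =314
r43=101011 pc4: +16 =330
r44=101100 pc3: +8 =338
r45=101101 pc4: +16 =354
r46=101110 pc4: +16 =370
r47=101111 pc5: +32 =402
r48=110000 pc2: +4 =406
r49=110001 pc3: +8 =414
r50=110010 pc3: +8 =422
r51=110011 pc4: +16 =438
r52=110100 pc3: +8 =446
r53=110101 pc4: +16 =462
r54=110110 pc4: +16 =478
r55=110111 pc5: +32 =510
r56=111000 pc3: +8 =518
r57=111001 pc4: +16 =534
r58=111010 pc4: +16 =550
r59=111011 pc5: +32 =582
r60=111100 pc4: +16 =598
r61=111101 pc5: +32 =630
r62=111110 pc5: +32 =662
r63=111111 pc6: +64 =726
r64=1000000 pc1: +2 =728
r65=1000001 pc2: +4 =732
r66=1000010 pc2: +4 =736
r67=1000011 pc3: +8 =744
r68=1000100 pc2: +4 =748
r69=1000101 pc3: +8 =756
r70=1000110 pc3: +8 =764
r71=1000111 pc4: +16 =780
r72=1001000 pc2: +4 =784
r73=1001001 pc3: +8 =792
r74=1001010 pc3: +8 =800
r75=1001011 pc4: +16 =816
r76=1001100 pc3: +8 =824
r77=1001101 pc4: +16 =840
r78=1001110 pc4: +16 =856
r79=1001111 pc5: +32 =888
r80=1010000 pc2: +4 =892
r81=1010001 pc3: +8 =900
r82=1010010 pc3: +8 =908
r83=1010011 pc4: +16 =924
r84=1010100 pc3: +8 =932
r85=1010101 pc4: +16 =948
r86=1010110 pc4: +16 =964
r87=1010111 pc5: +32 =996
r88=1011000 pc3: +8 =1004
r89=1011001 pc4: +16 =1020
r90=1011010 pc4: +16 =1036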